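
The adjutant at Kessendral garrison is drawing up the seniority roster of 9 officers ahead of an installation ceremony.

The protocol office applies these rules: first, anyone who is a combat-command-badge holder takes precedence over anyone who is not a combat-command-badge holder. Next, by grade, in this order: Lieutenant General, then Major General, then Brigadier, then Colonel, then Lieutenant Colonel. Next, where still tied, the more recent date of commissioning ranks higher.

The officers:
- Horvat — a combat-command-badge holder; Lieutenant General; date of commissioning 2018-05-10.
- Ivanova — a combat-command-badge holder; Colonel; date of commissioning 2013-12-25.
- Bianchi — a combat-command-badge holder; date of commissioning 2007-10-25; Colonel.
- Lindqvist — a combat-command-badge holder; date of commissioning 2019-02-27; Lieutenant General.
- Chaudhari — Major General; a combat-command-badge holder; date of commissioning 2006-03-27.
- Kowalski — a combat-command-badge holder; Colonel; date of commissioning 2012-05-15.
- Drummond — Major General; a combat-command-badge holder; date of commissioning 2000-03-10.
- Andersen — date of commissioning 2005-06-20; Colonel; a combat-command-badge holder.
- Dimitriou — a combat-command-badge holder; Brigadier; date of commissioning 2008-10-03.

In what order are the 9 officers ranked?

By the first rule: Lindqvist, Horvat, Chaudhari, Drummond, Dimitriou, Ivanova, Kowalski, Bianchi and Andersen (each a combat-command-badge holder).
Among Lindqvist, Horvat, Chaudhari, Drummond, Dimitriou, Ivanova, Kowalski, Bianchi and Andersen, by grade: Lindqvist and Horvat (Lieutenant General) before Chaudhari and Drummond (Major General) before Dimitriou (Brigadier) before Ivanova, Kowalski, Bianchi and Andersen (Colonel).
Among Lindqvist and Horvat, by date of commissioning (later first): Lindqvist (2019-02-27) before Horvat (2018-05-10).
Among Chaudhari and Drummond, by date of commissioning (later first): Chaudhari (2006-03-27) before Drummond (2000-03-10).
Among Ivanova, Kowalski, Bianchi and Andersen, by date of commissioning (later first): Ivanova (2013-12-25) before Kowalski (2012-05-15) before Bianchi (2007-10-25) before Andersen (2005-06-20).
Full order: Lindqvist, Horvat, Chaudhari, Drummond, Dimitriou, Ivanova, Kowalski, Bianchi, Andersen.

Lindqvist, Horvat, Chaudhari, Drummond, Dimitriou, Ivanova, Kowalski, Bianchi, Andersen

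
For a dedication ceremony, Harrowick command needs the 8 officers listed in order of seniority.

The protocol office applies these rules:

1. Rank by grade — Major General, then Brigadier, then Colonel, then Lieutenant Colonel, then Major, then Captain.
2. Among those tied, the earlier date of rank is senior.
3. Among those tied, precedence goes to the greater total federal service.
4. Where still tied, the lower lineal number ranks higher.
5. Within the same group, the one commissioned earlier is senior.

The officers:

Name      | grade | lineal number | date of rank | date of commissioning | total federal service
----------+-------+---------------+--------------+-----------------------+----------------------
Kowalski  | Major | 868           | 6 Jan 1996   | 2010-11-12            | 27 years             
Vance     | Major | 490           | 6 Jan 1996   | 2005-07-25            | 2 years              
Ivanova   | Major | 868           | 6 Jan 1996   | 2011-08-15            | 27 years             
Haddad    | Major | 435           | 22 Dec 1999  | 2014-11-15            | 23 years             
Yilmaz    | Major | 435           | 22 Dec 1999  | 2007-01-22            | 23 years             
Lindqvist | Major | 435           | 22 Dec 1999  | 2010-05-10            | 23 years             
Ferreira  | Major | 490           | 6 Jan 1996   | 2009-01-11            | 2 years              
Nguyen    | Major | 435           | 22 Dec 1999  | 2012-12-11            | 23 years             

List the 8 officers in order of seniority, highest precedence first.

By grade: Kowalski, Ivanova, Vance, Ferreira, Yilmaz, Lindqvist, Nguyen and Haddad (Major).
Among Kowalski, Ivanova, Vance, Ferreira, Yilmaz, Lindqvist, Nguyen and Haddad, by date of rank (earlier first): Kowalski, Ivanova, Vance and Ferreira (6 Jan 1996) before Yilmaz, Lindqvist, Nguyen and Haddad (22 Dec 1999).
Among Kowalski, Ivanova, Vance and Ferreira, by total federal service (higher first): Kowalski and Ivanova (27 years) before Vance and Ferreira (2 years).
Kowalski and Ivanova both have lineal number 868, so the next rule applies.
Among Kowalski and Ivanova, by date of commissioning (earlier first): Kowalski (2010-11-12) before Ivanova (2011-08-15).
Vance and Ferreira both have lineal number 490, so the next rule applies.
Among Vance and Ferreira, by date of commissioning (earlier first): Vance (2005-07-25) before Ferreira (2009-01-11).
Yilmaz, Lindqvist, Nguyen and Haddad all have total federal service 23 years, so the next rule applies.
Yilmaz, Lindqvist, Nguyen and Haddad all have lineal number 435, so the next rule applies.
Among Yilmaz, Lindqvist, Nguyen and Haddad, by date of commissioning (earlier first): Yilmaz (2007-01-22) before Lindqvist (2010-05-10) before Nguyen (2012-12-11) before Haddad (2014-11-15).
Full order: Kowalski, Ivanova, Vance, Ferreira, Yilmaz, Lindqvist, Nguyen, Haddad.

Kowalski, Ivanova, Vance, Ferreira, Yilmaz, Lindqvist, Nguyen, Haddad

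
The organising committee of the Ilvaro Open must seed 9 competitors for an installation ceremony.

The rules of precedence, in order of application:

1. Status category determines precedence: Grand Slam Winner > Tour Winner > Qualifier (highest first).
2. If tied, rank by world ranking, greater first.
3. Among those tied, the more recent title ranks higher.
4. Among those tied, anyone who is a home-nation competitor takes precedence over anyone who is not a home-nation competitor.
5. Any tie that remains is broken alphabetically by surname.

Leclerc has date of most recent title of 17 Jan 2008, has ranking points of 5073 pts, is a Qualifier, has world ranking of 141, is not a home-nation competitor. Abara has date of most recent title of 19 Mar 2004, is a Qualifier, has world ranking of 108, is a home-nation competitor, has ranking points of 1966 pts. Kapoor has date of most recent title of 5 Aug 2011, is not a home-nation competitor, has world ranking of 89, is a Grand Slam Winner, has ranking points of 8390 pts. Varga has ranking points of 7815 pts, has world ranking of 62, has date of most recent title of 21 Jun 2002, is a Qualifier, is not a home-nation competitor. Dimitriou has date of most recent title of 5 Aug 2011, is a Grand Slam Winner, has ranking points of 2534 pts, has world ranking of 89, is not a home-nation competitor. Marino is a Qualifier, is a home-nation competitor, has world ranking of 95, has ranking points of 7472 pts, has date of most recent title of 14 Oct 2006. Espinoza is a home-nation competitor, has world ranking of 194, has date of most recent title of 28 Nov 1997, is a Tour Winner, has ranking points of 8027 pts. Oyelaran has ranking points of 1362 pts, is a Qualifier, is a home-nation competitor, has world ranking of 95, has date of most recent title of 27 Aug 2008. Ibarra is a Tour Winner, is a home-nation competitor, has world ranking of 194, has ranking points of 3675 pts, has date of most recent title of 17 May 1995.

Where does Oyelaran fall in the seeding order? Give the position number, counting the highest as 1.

By status category: Dimitriou and Kapoor (Grand Slam Winner); then Espinoza and Ibarra (Tour Winner); then Leclerc, Abara, Oyelaran, Marino and Varga (Qualifier).
Dimitriou and Kapoor both have world ranking 89, so the next rule applies.
Dimitriou and Kapoor both have date of most recent title 5 Aug 2011, so the next rule applies.
Dimitriou and Kapoor are each not a home-nation competitor, so the next rule applies.
Among Dimitriou and Kapoor, alphabetically by surname: Dimitriou before Kapoor.
Espinoza and Ibarra both have world ranking 194, so the next rule applies.
Among Espinoza and Ibarra, by date of most recent title (later first): Espinoza (28 Nov 1997) before Ibarra (17 May 1995).
Among Leclerc, Abara, Oyelaran, Marino and Varga, by world ranking (higher first): Leclerc (141) before Abara (108) before Oyelaran and Marino (95) before Varga (62).
Among Oyelaran and Marino, by date of most recent title (later first): Oyelaran (27 Aug 2008) before Marino (14 Oct 2006).
Order: Dimitriou, Kapoor, Espinoza, Ibarra, Leclerc, Abara, Oyelaran, Marino, Varga. So position 7.

7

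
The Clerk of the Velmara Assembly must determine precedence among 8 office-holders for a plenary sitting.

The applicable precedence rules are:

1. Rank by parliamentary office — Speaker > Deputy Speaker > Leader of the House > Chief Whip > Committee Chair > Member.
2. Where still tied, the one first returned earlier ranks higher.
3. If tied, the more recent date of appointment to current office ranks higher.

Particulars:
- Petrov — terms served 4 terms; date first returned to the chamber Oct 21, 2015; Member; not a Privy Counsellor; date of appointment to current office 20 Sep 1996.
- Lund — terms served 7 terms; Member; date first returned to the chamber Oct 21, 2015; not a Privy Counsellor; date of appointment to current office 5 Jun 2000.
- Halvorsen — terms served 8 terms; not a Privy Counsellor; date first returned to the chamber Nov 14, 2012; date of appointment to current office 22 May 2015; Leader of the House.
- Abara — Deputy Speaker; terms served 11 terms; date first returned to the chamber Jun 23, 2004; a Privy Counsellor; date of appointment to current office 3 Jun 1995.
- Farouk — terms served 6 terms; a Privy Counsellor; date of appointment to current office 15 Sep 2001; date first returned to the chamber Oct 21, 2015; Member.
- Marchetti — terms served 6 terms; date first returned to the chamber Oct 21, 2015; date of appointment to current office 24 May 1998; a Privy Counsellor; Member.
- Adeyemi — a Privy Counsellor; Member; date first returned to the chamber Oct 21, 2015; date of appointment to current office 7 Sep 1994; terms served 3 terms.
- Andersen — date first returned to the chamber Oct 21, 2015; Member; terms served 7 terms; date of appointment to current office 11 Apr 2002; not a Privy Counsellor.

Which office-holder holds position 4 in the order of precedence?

By parliamentary office: Abara (Deputy Speaker); then Halvorsen (Leader of the House); then Andersen, Farouk, Lund, Marchetti, Petrov and Adeyemi (Member).
Andersen, Farouk, Lund, Marchetti, Petrov and Adeyemi all have date first returned to the chamber Oct 21, 2015, so the next rule applies.
Among Andersen, Farouk, Lund, Marchetti, Petrov and Adeyemi, by date of appointment to current office (later first): Andersen (11 Apr 2002) before Farouk (15 Sep 2001) before Lund (5 Jun 2000) before Marchetti (24 May 1998) before Petrov (20 Sep 1996) before Adeyemi (7 Sep 1994).
Order: Abara, Halvorsen, Andersen, Farouk, Lund, Marchetti, Petrov, Adeyemi.

Farouk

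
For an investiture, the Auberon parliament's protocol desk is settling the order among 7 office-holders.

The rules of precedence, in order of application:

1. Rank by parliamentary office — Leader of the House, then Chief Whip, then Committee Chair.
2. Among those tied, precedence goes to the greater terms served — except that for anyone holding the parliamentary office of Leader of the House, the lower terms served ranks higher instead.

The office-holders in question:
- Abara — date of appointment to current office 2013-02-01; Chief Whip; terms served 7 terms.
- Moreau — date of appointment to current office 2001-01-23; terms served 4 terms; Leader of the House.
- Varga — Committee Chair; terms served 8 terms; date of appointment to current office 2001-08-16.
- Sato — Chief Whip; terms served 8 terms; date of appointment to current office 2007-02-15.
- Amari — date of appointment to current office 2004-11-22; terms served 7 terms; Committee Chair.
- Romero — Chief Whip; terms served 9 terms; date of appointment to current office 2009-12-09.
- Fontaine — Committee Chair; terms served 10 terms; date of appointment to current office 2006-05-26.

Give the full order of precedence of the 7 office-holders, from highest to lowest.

By parliamentary office: Moreau (Leader of the House); then Romero, Sato and Abara (Chief Whip); then Fontaine, Varga and Amari (Committee Chair).
Among Romero, Sato and Abara, by terms served (higher first): Romero (9 terms) before Sato (8 terms) before Abara (7 terms).
Among Fontaine, Varga and Amari, by terms served (higher first): Fontaine (10 terms) before Varga (8 terms) before Amari (7 terms).
Full order: Moreau, Romero, Sato, Abara, Fontaine, Varga, Amari.

Moreau, Romero, Sato, Abara, Fontaine, Varga, Amari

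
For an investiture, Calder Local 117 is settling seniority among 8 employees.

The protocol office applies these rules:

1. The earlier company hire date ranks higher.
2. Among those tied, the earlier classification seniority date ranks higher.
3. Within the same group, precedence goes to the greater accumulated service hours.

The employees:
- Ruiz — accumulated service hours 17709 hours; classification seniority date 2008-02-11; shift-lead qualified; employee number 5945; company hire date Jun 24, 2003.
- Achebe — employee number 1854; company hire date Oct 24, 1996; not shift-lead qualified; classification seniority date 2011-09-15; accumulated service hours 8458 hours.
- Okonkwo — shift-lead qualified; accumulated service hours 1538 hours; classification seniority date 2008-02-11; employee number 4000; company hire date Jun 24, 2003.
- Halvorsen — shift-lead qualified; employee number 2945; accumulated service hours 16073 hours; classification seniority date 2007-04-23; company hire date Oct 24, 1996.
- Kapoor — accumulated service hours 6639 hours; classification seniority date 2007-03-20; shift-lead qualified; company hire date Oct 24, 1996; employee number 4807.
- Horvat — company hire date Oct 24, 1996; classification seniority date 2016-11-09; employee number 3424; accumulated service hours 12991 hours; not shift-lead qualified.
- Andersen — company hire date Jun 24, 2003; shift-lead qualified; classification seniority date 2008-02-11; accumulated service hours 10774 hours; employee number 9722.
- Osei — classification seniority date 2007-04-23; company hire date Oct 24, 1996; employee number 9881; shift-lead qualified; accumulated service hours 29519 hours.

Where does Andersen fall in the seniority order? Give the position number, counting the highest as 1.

By company hire date (earlier first): Kapoor, Osei, Halvorsen, Achebe and Horvat (each Oct 24, 1996); then Ruiz, Andersen and Okonkwo (each Jun 24, 2003).
Among Kapoor, Osei, Halvorsen, Achebe and Horvat, by classification seniority date (earlier first): Kapoor (2007-03-20) before Osei and Halvorsen (2007-04-23) before Achebe (2011-09-15) before Horvat (2016-11-09).
Among Osei and Halvorsen, by accumulated service hours (higher first): Osei (29519 hours) before Halvorsen (16073 hours).
Ruiz, Andersen and Okonkwo all have classification seniority date 2008-02-11, so the next rule applies.
Among Ruiz, Andersen and Okonkwo, by accumulated service hours (higher first): Ruiz (17709 hours) before Andersen (10774 hours) before Okonkwo (1538 hours).
Order: Kapoor, Osei, Halvorsen, Achebe, Horvat, Ruiz, Andersen, Okonkwo. So position 7.

7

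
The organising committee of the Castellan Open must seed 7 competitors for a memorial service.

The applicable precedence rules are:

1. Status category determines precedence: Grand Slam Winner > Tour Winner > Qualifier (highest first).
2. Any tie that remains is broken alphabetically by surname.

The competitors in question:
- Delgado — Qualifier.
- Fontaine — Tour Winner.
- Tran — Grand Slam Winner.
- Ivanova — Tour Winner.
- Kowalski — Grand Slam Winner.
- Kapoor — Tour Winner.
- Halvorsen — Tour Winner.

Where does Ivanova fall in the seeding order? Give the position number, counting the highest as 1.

By status category: Kowalski and Tran (Grand Slam Winner); then Fontaine, Halvorsen, Ivanova and Kapoor (Tour Winner); then Delgado (Qualifier).
Among Kowalski and Tran, alphabetically by surname: Kowalski before Tran.
Among Fontaine, Halvorsen, Ivanova and Kapoor, alphabetically by surname: Fontaine before Halvorsen before Ivanova before Kapoor.
Order: Kowalski, Tran, Fontaine, Halvorsen, Ivanova, Kapoor, Delgado. So position 5.

5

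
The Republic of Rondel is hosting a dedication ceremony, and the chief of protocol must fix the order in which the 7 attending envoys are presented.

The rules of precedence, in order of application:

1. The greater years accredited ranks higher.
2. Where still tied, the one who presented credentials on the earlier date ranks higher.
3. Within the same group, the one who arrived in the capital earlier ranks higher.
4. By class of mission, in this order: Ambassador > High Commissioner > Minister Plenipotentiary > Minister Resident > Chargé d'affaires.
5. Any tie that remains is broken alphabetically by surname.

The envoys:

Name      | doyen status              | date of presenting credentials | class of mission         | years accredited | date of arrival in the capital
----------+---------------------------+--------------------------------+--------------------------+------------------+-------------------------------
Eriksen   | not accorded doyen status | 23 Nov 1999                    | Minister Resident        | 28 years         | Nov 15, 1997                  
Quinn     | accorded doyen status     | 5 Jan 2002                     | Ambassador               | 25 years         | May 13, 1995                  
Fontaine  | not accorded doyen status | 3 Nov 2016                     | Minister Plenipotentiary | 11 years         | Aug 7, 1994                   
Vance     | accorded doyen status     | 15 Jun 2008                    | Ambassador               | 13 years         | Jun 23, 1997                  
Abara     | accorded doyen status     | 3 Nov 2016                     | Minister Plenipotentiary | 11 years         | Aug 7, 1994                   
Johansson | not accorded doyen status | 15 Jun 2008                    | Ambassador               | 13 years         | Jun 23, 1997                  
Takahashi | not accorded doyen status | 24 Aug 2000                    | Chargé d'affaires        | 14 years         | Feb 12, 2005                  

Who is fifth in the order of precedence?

Vance

By years accredited (higher first): Eriksen (28 years); then Quinn (25 years); then Takahashi (14 years); then Johansson and Vance (both 13 years); then Abara and Fontaine (both 11 years).
Johansson and Vance both have date of presenting credentials 15 Jun 2008, so the next rule applies.
Johansson and Vance both have date of arrival in the capital Jun 23, 1997, so the next rule applies.
Johansson and Vance are each Ambassador, so the next rule applies.
Among Johansson and Vance, alphabetically by surname: Johansson before Vance.
Abara and Fontaine both have date of presenting credentials 3 Nov 2016, so the next rule applies.
Abara and Fontaine both have date of arrival in the capital Aug 7, 1994, so the next rule applies.
Abara and Fontaine are each Minister Plenipotentiary, so the next rule applies.
Among Abara and Fontaine, alphabetically by surname: Abara before Fontaine.
Order: Eriksen, Quinn, Takahashi, Johansson, Vance, Abara, Fontaine.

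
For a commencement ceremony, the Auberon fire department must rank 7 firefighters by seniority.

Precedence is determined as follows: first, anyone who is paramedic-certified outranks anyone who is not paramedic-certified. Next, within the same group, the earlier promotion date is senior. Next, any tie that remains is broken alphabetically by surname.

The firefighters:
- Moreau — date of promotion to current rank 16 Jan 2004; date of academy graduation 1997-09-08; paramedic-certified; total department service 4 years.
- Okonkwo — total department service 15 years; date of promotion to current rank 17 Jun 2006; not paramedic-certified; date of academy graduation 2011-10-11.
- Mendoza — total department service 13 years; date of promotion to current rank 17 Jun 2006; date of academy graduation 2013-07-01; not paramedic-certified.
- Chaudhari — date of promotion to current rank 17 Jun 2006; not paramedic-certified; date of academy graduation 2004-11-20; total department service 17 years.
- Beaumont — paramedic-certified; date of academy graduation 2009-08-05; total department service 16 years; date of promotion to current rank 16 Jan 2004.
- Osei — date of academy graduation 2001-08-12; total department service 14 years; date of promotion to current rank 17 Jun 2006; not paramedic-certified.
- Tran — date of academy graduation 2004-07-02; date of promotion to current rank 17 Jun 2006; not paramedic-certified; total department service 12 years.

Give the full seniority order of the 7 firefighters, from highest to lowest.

Beaumont, Moreau, Chaudhari, Mendoza, Okonkwo, Osei, Tran

By the first rule: Beaumont and Moreau (both paramedic-certified); then Chaudhari, Mendoza, Okonkwo, Osei and Tran (each not paramedic-certified).
Beaumont and Moreau both have date of promotion to current rank 16 Jan 2004, so the next rule applies.
Among Beaumont and Moreau, alphabetically by surname: Beaumont before Moreau.
Chaudhari, Mendoza, Okonkwo, Osei and Tran all have date of promotion to current rank 17 Jun 2006, so the next rule applies.
Among Chaudhari, Mendoza, Okonkwo, Osei and Tran, alphabetically by surname: Chaudhari before Mendoza before Okonkwo before Osei before Tran.
Full order: Beaumont, Moreau, Chaudhari, Mendoza, Okonkwo, Osei, Tran.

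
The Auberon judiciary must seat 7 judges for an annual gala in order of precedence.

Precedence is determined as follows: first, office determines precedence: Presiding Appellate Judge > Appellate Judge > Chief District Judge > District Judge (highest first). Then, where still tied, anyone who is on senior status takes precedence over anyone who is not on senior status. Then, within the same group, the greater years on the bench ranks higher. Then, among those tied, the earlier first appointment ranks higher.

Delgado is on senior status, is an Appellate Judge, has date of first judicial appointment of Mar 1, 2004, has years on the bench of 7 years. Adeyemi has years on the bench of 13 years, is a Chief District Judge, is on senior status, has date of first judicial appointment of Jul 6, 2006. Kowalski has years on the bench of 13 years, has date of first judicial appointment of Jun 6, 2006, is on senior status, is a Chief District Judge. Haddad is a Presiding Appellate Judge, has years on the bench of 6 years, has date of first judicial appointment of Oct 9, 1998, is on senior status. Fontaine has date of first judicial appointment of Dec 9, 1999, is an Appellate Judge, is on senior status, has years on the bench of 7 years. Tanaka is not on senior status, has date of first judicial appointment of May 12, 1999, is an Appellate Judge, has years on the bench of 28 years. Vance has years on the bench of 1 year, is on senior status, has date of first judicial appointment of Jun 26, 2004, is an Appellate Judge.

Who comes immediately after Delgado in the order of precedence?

Vance

By office: Haddad (Presiding Appellate Judge); then Fontaine, Delgado, Vance and Tanaka (Appellate Judge); then Kowalski and Adeyemi (Chief District Judge).
Among Fontaine, Delgado, Vance and Tanaka, on senior status before not on senior status: Fontaine, Delgado and Vance (on senior status) before Tanaka (not on senior status).
Among Fontaine, Delgado and Vance, by years on the bench (higher first): Fontaine and Delgado (7 years) before Vance (1 year).
Among Fontaine and Delgado, by date of first judicial appointment (earlier first): Fontaine (Dec 9, 1999) before Delgado (Mar 1, 2004).
Kowalski and Adeyemi are each on senior status, so the next rule applies.
Kowalski and Adeyemi both have years on the bench 13 years, so the next rule applies.
Among Kowalski and Adeyemi, by date of first judicial appointment (earlier first): Kowalski (Jun 6, 2006) before Adeyemi (Jul 6, 2006).
Order: Haddad, Fontaine, Delgado, Vance, Tanaka, Kowalski, Adeyemi.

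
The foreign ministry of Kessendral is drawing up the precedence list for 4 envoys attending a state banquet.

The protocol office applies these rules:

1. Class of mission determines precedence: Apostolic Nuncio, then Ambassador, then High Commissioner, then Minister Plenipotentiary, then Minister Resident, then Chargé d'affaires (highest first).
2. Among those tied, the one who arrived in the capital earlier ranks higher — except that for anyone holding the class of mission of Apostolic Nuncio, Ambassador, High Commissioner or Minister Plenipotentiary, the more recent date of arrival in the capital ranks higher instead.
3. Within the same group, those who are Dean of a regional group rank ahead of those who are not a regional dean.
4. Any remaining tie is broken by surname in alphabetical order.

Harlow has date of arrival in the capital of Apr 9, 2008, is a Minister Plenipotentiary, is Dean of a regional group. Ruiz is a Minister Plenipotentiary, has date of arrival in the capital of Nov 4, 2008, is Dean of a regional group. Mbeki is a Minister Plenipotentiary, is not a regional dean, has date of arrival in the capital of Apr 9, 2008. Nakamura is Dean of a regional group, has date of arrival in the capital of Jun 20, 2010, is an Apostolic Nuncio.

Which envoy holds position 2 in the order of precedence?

Ruiz

By class of mission: Nakamura (Apostolic Nuncio); then Ruiz, Harlow and Mbeki (Minister Plenipotentiary).
Among Ruiz, Harlow and Mbeki, by date of arrival in the capital (later first) (reversed rule for this group): Ruiz (Nov 4, 2008) before Harlow and Mbeki (Apr 9, 2008).
Among Harlow and Mbeki, Dean of a regional group before not a regional dean: Harlow (Dean of a regional group) before Mbeki (not a regional dean).
Order: Nakamura, Ruiz, Harlow, Mbeki.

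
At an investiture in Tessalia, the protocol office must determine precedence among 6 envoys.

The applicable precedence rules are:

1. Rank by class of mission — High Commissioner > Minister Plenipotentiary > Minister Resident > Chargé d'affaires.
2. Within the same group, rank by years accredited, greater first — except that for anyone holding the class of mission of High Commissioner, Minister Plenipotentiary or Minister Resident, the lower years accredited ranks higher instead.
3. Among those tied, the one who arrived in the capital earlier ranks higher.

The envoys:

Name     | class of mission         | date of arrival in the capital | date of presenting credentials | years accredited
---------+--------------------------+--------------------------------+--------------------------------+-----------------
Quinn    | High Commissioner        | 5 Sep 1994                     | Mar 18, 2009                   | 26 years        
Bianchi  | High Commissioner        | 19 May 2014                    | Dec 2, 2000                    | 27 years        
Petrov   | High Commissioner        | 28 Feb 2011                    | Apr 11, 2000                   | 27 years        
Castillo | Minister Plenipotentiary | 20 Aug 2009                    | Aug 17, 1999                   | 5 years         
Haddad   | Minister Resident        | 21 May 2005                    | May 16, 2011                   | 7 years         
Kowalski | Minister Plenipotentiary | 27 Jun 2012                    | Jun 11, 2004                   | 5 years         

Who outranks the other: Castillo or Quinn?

Quinn

By class of mission: Quinn, Petrov and Bianchi (High Commissioner); then Castillo and Kowalski (Minister Plenipotentiary); then Haddad (Minister Resident).
Among Quinn, Petrov and Bianchi, by years accredited (lower first) (reversed rule for this group): Quinn (26 years) before Petrov and Bianchi (27 years).
Among Petrov and Bianchi, by date of arrival in the capital (earlier first): Petrov (28 Feb 2011) before Bianchi (19 May 2014).
Castillo and Kowalski both have years accredited 5 years, so the next rule applies.
Among Castillo and Kowalski, by date of arrival in the capital (earlier first): Castillo (20 Aug 2009) before Kowalski (27 Jun 2012).
So Quinn takes precedence.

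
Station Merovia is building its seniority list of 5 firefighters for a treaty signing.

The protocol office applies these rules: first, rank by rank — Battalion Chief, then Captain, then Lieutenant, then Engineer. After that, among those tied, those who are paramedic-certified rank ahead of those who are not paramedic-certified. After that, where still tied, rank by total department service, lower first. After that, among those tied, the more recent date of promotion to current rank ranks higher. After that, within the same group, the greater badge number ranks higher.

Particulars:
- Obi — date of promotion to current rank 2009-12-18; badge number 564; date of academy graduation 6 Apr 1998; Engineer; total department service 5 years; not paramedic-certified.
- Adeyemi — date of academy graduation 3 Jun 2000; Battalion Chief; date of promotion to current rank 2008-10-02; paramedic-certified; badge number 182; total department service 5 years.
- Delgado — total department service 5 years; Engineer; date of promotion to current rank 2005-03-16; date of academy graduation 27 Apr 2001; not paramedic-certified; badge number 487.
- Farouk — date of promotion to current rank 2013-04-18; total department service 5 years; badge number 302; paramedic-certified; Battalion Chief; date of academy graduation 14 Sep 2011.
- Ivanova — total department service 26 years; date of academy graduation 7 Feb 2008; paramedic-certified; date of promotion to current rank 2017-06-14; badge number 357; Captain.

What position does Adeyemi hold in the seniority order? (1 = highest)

2

By rank: Farouk and Adeyemi (Battalion Chief); then Ivanova (Captain); then Obi and Delgado (Engineer).
Farouk and Adeyemi are each paramedic-certified, so the next rule applies.
Farouk and Adeyemi both have total department service 5 years, so the next rule applies.
Among Farouk and Adeyemi, by date of promotion to current rank (later first): Farouk (2013-04-18) before Adeyemi (2008-10-02).
Obi and Delgado are each not paramedic-certified, so the next rule applies.
Obi and Delgado both have total department service 5 years, so the next rule applies.
Among Obi and Delgado, by date of promotion to current rank (later first): Obi (2009-12-18) before Delgado (2005-03-16).
Order: Farouk, Adeyemi, Ivanova, Obi, Delgado. So position 2.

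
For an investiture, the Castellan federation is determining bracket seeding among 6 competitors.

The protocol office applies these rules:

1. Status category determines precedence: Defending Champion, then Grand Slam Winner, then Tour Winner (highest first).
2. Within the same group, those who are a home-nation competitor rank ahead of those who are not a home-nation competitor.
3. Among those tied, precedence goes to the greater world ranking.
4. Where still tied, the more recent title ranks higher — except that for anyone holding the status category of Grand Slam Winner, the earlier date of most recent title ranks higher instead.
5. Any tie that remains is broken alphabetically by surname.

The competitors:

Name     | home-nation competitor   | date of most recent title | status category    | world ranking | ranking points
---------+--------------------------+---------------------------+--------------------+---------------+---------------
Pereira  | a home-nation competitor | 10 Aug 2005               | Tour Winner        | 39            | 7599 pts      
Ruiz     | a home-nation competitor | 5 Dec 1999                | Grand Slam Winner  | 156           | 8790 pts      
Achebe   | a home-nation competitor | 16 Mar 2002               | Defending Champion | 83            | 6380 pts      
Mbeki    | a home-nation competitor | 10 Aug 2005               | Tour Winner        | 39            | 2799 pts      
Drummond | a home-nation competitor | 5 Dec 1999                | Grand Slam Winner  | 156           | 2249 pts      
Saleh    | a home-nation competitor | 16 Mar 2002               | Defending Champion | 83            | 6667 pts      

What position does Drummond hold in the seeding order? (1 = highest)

By status category: Achebe and Saleh (Defending Champion); then Drummond and Ruiz (Grand Slam Winner); then Mbeki and Pereira (Tour Winner).
Achebe and Saleh are each a home-nation competitor, so the next rule applies.
Achebe and Saleh both have world ranking 83, so the next rule applies.
Achebe and Saleh both have date of most recent title 16 Mar 2002, so the next rule applies.
Among Achebe and Saleh, alphabetically by surname: Achebe before Saleh.
Drummond and Ruiz are each a home-nation competitor, so the next rule applies.
Drummond and Ruiz both have world ranking 156, so the next rule applies.
Drummond and Ruiz both have date of most recent title 5 Dec 1999, so the next rule applies.
Among Drummond and Ruiz, alphabetically by surname: Drummond before Ruiz.
Mbeki and Pereira are each a home-nation competitor, so the next rule applies.
Mbeki and Pereira both have world ranking 39, so the next rule applies.
Mbeki and Pereira both have date of most recent title 10 Aug 2005, so the next rule applies.
Among Mbeki and Pereira, alphabetically by surname: Mbeki before Pereira.
Order: Achebe, Saleh, Drummond, Ruiz, Mbeki, Pereira. So position 3.

3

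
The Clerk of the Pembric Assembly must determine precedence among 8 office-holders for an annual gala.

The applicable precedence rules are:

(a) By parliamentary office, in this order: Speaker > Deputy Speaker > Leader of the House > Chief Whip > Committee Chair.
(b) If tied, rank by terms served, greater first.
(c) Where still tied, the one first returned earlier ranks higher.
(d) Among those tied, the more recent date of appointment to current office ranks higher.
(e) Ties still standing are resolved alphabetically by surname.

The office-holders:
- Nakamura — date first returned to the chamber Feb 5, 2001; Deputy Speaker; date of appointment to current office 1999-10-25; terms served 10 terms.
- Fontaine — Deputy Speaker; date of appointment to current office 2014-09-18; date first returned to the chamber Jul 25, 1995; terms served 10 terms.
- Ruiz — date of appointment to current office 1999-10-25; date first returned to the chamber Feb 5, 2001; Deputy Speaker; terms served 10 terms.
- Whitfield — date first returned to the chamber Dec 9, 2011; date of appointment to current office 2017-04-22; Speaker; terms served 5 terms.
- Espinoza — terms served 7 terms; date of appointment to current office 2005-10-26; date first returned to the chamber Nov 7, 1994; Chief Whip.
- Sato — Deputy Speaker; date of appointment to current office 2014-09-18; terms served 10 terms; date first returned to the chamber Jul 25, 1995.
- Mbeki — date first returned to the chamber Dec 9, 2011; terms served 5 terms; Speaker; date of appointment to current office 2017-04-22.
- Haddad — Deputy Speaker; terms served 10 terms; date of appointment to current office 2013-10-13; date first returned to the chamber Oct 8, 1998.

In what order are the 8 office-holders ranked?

Mbeki, Whitfield, Fontaine, Sato, Haddad, Nakamura, Ruiz, Espinoza

By parliamentary office: Mbeki and Whitfield (Speaker); then Fontaine, Sato, Haddad, Nakamura and Ruiz (Deputy Speaker); then Espinoza (Chief Whip).
Mbeki and Whitfield both have terms served 5 terms, so the next rule applies.
Mbeki and Whitfield both have date first returned to the chamber Dec 9, 2011, so the next rule applies.
Mbeki and Whitfield both have date of appointment to current office 2017-04-22, so the next rule applies.
Among Mbeki and Whitfield, alphabetically by surname: Mbeki before Whitfield.
Fontaine, Sato, Haddad, Nakamura and Ruiz all have terms served 10 terms, so the next rule applies.
Among Fontaine, Sato, Haddad, Nakamura and Ruiz, by date first returned to the chamber (earlier first): Fontaine and Sato (Jul 25, 1995) before Haddad (Oct 8, 1998) before Nakamura and Ruiz (Feb 5, 2001).
Fontaine and Sato both have date of appointment to current office 2014-09-18, so the next rule applies.
Among Fontaine and Sato, alphabetically by surname: Fontaine before Sato.
Nakamura and Ruiz both have date of appointment to current office 1999-10-25, so the next rule applies.
Among Nakamura and Ruiz, alphabetically by surname: Nakamura before Ruiz.
Full order: Mbeki, Whitfield, Fontaine, Sato, Haddad, Nakamura, Ruiz, Espinoza.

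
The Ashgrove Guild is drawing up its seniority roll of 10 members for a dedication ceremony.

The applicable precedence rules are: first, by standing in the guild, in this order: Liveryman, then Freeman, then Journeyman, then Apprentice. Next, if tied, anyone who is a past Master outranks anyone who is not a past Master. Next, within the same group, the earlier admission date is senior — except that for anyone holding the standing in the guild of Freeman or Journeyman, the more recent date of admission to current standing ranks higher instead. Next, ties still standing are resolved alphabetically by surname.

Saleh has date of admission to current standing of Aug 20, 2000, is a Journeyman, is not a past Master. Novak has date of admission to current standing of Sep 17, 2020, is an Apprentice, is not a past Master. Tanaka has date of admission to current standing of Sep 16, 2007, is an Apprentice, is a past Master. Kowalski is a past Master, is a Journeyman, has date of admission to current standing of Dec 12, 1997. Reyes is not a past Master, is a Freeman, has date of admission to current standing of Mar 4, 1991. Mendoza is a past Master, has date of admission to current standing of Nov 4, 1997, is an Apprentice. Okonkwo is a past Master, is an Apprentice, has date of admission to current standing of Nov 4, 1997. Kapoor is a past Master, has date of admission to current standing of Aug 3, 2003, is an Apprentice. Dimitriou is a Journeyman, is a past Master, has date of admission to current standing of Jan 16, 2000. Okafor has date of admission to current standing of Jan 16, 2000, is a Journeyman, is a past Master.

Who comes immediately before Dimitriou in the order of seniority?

By standing in the guild: Reyes (Freeman); then Dimitriou, Okafor, Kowalski and Saleh (Journeyman); then Mendoza, Okonkwo, Kapoor, Tanaka and Novak (Apprentice).
Among Dimitriou, Okafor, Kowalski and Saleh, a past Master before not a past Master: Dimitriou, Okafor and Kowalski (a past Master) before Saleh (not a past Master).
Among Dimitriou, Okafor and Kowalski, by date of admission to current standing (later first) (reversed rule for this group): Dimitriou and Okafor (Jan 16, 2000) before Kowalski (Dec 12, 1997).
Among Dimitriou and Okafor, alphabetically by surname: Dimitriou before Okafor.
Among Mendoza, Okonkwo, Kapoor, Tanaka and Novak, a past Master before not a past Master: Mendoza, Okonkwo, Kapoor and Tanaka (a past Master) before Novak (not a past Master).
Among Mendoza, Okonkwo, Kapoor and Tanaka, by date of admission to current standing (earlier first): Mendoza and Okonkwo (Nov 4, 1997) before Kapoor (Aug 3, 2003) before Tanaka (Sep 16, 2007).
Among Mendoza and Okonkwo, alphabetically by surname: Mendoza before Okonkwo.
Order: Reyes, Dimitriou, Okafor, Kowalski, Saleh, Mendoza, Okonkwo, Kapoor, Tanaka, Novak.

Reyes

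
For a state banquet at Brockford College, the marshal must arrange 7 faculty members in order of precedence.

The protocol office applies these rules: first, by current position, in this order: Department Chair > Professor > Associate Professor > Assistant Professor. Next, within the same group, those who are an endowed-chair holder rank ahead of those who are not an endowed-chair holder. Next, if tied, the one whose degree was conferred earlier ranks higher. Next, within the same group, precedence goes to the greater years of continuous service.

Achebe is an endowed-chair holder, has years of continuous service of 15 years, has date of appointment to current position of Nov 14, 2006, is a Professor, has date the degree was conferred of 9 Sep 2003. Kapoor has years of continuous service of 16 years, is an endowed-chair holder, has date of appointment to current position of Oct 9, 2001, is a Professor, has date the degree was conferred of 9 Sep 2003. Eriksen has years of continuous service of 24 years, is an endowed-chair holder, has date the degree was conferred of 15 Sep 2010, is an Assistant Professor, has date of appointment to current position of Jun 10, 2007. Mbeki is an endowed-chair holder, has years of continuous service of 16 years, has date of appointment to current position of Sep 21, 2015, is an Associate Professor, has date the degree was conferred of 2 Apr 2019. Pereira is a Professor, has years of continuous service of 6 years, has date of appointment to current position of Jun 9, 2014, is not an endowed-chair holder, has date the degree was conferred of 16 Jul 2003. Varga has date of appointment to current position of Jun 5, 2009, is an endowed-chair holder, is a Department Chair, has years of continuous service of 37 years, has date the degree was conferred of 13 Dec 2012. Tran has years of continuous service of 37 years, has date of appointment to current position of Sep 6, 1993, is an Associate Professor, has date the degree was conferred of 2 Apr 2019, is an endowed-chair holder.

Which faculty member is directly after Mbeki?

Eriksen

By current position: Varga (Department Chair); then Kapoor, Achebe and Pereira (Professor); then Tran and Mbeki (Associate Professor); then Eriksen (Assistant Professor).
Among Kapoor, Achebe and Pereira, an endowed-chair holder before not an endowed-chair holder: Kapoor and Achebe (an endowed-chair holder) before Pereira (not an endowed-chair holder).
Kapoor and Achebe both have date the degree was conferred 9 Sep 2003, so the next rule applies.
Among Kapoor and Achebe, by years of continuous service (higher first): Kapoor (16 years) before Achebe (15 years).
Tran and Mbeki are each an endowed-chair holder, so the next rule applies.
Tran and Mbeki both have date the degree was conferred 2 Apr 2019, so the next rule applies.
Among Tran and Mbeki, by years of continuous service (higher first): Tran (37 years) before Mbeki (16 years).
Order: Varga, Kapoor, Achebe, Pereira, Tran, Mbeki, Eriksen.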